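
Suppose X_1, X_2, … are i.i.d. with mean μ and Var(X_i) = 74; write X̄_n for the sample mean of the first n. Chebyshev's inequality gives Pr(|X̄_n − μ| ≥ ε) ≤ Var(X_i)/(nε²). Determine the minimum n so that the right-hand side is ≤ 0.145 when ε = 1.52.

221

Require 74/(n·1.52²) ≤ 0.145, i.e. n ≥ 74/(0.145·1.52²) = 220.890.
The smallest integer n is 221.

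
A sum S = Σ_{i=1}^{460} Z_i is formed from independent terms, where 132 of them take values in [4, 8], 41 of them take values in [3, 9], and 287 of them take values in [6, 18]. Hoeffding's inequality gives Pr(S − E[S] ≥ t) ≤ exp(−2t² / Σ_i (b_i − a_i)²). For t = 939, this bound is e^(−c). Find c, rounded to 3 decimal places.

39.261

Σ(b_i − a_i)² = 132·4² + 41·6² + 287·12² = 44916.
c = 2t² / 44916 = 2·939² / 44916 = 39.2609.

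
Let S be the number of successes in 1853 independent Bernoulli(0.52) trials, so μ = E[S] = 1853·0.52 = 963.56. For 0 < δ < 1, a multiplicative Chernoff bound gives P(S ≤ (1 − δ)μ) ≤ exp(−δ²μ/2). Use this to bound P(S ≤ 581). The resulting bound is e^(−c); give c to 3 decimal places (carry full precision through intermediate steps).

75.943

Write 581 = (1 − δ)μ, so δ = 1 − 581/963.56 = 0.3970277…
Then the exponent is δ²μ/2 = (μ − 581)²/(2μ) = 75.943456.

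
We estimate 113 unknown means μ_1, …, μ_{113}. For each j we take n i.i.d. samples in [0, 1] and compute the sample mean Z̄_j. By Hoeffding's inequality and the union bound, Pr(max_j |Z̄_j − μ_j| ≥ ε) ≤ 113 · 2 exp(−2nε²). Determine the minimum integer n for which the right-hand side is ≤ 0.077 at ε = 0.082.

Need 2·113·exp(−2nε²) ≤ 0.077, i.e. exp(−2nε²) ≤ 0.077/226.
So 2nε² ≥ ln(226/0.077) = 7.984485.
Hence n ≥ 7.984485/(2·0.082²) = 593.730.
The smallest integer n is 594.

594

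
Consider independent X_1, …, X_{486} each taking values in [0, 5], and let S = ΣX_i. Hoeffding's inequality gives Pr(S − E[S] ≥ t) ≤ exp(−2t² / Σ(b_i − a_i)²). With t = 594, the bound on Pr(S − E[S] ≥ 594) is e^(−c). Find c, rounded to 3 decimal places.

58.080

Σ(b_i − a_i)² = 486·(5)² = 12150.
c = 2t²/12150 = 2·594²/12150 = 58.0800.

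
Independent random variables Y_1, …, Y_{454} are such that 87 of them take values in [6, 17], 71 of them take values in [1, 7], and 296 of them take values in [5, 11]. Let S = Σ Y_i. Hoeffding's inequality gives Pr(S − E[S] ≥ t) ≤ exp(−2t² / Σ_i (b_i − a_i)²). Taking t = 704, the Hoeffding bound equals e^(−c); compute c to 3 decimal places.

41.755

Σ(b_i − a_i)² = 87·11² + 71·6² + 296·6² = 23739.
c = 2t² / 23739 = 2·704² / 23739 = 41.7554.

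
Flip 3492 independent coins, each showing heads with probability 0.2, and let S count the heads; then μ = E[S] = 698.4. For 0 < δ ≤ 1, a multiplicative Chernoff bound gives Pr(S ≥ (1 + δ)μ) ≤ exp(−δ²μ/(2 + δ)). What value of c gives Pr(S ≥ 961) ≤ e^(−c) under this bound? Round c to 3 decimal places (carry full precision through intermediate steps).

Write 961 = (1 + δ)μ, so δ = 961/698.4 − 1 = 0.3760023…
Then the exponent is δ²μ/(2 + δ) = (961 − μ)² / (μ·(2 + δ)) = 41.556442.

41.556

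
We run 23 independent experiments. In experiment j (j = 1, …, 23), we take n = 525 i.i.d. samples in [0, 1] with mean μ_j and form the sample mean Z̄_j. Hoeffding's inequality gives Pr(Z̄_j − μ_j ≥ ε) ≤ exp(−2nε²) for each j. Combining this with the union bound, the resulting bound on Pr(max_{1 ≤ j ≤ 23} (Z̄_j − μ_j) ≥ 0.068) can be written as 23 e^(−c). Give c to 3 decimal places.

4.855

Union bound over the 23 events: Pr(max_{1 ≤ j ≤ 23} (Z̄_j − μ_j) ≥ 0.068) ≤ 23·exp(−2nε²) = 23 exp(−2·525·0.068²).
So c = 2·525·0.068² = 4.8552.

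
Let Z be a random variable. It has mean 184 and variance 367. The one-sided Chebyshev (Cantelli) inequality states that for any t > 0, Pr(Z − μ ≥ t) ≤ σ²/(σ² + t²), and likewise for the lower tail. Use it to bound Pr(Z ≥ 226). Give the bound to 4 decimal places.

0.1722

Here σ² = 367 and t = 42, so σ² + t² = 2131.
Cantelli's bound: 367/2131 = 0.1722.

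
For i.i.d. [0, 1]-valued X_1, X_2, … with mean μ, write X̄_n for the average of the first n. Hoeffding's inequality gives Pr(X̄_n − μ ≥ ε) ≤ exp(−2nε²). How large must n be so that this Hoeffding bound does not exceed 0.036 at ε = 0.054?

570

Require exp(−2nε²) ≤ 0.036, i.e. 2nε² ≥ ln(1/0.036) = 3.324236.
So n ≥ 3.324236 / (2·0.054²) = 569.999.
The smallest integer n is 570.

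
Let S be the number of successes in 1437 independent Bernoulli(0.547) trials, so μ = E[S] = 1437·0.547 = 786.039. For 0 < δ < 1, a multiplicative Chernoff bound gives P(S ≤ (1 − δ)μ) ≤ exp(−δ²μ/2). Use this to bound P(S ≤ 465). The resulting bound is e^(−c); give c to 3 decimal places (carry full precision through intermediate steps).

Write 465 = (1 − δ)μ, so δ = 1 − 465/786.039 = 0.4084263…
Then the exponent is δ²μ/2 = (μ − 465)²/(2μ) = 65.560385.

65.560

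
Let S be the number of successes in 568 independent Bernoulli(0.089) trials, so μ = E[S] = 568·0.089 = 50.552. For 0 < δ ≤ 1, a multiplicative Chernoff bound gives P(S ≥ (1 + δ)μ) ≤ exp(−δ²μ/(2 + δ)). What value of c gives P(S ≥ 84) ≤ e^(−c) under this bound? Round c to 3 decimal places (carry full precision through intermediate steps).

Write 84 = (1 + δ)μ, so δ = 84/50.552 − 1 = 0.6616553…
Then the exponent is δ²μ/(2 + δ) = (84 − μ)² / (μ·(2 + δ)) = 8.314768.

8.315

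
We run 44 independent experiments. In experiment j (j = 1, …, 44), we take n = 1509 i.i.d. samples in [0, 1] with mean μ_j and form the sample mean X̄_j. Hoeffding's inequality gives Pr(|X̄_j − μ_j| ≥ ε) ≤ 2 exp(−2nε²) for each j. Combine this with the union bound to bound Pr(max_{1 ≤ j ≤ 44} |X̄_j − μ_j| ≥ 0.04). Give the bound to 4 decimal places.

0.7037

Per-experiment Hoeffding bound: 2·exp(−2·1509·0.04²) = 2·exp(−4.82880) = 0.015992.
Union bound over 44 events: 44·0.015992 = 0.70366.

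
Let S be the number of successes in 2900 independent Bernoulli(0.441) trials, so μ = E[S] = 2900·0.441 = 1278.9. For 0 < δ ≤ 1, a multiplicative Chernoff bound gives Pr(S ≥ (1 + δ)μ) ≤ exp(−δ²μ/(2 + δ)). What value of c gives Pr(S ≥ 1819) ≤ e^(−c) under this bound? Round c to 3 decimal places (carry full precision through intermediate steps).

94.163

Write 1819 = (1 + δ)μ, so δ = 1819/1278.9 − 1 = 0.4223161…
Then the exponent is δ²μ/(2 + δ) = (1819 − μ)² / (μ·(2 + δ)) = 94.163146.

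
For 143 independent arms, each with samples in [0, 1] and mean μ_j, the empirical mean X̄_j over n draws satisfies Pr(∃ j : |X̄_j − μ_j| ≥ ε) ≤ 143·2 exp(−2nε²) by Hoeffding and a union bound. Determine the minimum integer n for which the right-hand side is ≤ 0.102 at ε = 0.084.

Need 2·143·exp(−2nε²) ≤ 0.102, i.e. exp(−2nε²) ≤ 0.102/286.
So 2nε² ≥ ln(286/0.102) = 7.938774.
Hence n ≥ 7.938774/(2·0.084²) = 562.555.
The smallest integer n is 563.

563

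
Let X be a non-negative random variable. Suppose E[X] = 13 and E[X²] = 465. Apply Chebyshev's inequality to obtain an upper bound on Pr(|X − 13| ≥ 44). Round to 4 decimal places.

Var(X) = E[X²] − (E[X])² = 465 − 169 = 296.
Chebyshev's inequality: Pr(|X − μ| ≥ t) ≤ Var(X)/t² = 296/1936 = 0.1529.

0.1529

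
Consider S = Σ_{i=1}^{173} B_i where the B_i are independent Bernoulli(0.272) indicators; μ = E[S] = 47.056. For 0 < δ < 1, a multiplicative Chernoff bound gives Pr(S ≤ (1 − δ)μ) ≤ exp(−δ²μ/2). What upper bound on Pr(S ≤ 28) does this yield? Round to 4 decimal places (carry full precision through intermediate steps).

Write 28 = (1 − δ)μ, so δ = 1 − 28/47.056 = 0.4049643…
Then the exponent is δ²μ/2 = (μ − 28)²/(2μ) = 3.858500.
Bound = exp(−3.858500) = 0.02110.

0.0211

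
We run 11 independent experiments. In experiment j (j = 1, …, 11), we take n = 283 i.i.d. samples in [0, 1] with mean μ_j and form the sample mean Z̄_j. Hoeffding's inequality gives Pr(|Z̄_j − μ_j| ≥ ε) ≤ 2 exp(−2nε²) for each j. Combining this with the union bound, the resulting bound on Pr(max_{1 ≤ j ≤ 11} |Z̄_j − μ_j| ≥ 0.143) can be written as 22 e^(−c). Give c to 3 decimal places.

Union bound over the 11 events: Pr(max_{1 ≤ j ≤ 11} |Z̄_j − μ_j| ≥ 0.143) ≤ 11·2·exp(−2nε²) = 22 exp(−2·283·0.143²).
So c = 2·283·0.143² = 11.5741.

11.574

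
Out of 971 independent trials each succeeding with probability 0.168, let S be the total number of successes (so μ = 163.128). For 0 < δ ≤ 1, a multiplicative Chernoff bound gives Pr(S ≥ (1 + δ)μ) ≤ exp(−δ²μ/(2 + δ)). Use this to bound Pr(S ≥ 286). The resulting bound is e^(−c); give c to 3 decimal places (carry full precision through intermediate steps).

33.615

Write 286 = (1 + δ)μ, so δ = 286/163.128 − 1 = 0.7532245…
Then the exponent is δ²μ/(2 + δ) = (286 − μ)² / (μ·(2 + δ)) = 33.615202.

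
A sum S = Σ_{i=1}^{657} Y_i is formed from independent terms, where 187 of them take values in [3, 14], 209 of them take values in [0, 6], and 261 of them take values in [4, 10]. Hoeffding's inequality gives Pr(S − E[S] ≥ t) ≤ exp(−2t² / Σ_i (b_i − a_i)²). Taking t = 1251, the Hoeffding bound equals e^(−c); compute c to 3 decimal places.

79.146

Σ(b_i − a_i)² = 187·11² + 209·6² + 261·6² = 39547.
c = 2t² / 39547 = 2·1251² / 39547 = 79.1464.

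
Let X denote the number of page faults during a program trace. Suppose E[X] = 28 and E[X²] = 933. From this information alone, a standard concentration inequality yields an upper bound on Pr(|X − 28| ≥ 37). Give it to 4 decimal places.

0.1088

The first two moments determine the variance, so Chebyshev's inequality is the sharpest standard bound available.
Var(X) = E[X²] − (E[X])² = 933 − 784 = 149.
Chebyshev's inequality: Pr(|X − μ| ≥ t) ≤ Var(X)/t² = 149/1369 = 0.1088.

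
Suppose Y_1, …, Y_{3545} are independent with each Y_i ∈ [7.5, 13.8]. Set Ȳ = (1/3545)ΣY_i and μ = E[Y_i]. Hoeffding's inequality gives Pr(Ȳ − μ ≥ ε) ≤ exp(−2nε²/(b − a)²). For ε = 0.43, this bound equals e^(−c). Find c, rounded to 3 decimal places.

33.030

c = 2nε²/(b − a)² = 2·3545·0.43² / 6.3² = 33.0295.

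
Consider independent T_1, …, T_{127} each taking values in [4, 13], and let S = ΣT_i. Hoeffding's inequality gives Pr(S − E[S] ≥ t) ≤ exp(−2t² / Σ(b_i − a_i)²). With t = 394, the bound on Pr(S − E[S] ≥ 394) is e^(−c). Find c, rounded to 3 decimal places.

30.181

Σ(b_i − a_i)² = 127·(9)² = 10287.
c = 2t²/10287 = 2·394²/10287 = 30.1810.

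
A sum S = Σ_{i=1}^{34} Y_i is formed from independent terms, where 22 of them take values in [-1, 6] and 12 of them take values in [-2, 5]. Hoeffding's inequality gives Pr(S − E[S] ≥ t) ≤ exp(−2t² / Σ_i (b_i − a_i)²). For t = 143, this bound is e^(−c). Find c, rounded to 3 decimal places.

Σ(b_i − a_i)² = 22·7² + 12·7² = 1666.
c = 2t² / 1666 = 2·143² / 1666 = 24.5486.

24.549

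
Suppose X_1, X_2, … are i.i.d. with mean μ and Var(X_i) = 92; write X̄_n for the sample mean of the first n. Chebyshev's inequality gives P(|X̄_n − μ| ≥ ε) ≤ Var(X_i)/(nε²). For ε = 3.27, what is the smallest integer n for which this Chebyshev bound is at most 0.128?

Require 92/(n·3.27²) ≤ 0.128, i.e. n ≥ 92/(0.128·3.27²) = 67.217.
The smallest integer n is 68.

68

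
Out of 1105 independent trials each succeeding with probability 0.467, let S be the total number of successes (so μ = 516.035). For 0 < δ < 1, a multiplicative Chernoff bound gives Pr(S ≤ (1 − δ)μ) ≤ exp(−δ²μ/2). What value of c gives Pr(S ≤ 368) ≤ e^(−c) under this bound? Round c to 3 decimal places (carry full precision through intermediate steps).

21.233

Write 368 = (1 − δ)μ, so δ = 1 − 368/516.035 = 0.2868701…
Then the exponent is δ²μ/2 = (μ − 368)²/(2μ) = 21.233406.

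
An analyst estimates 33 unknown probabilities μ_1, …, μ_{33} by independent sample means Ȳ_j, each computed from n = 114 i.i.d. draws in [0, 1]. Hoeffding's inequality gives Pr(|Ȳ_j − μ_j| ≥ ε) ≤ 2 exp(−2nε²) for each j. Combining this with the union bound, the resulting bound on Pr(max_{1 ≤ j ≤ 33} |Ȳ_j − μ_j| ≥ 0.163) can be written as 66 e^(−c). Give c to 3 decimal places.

6.058

Union bound over the 33 events: Pr(max_{1 ≤ j ≤ 33} |Ȳ_j − μ_j| ≥ 0.163) ≤ 33·2·exp(−2nε²) = 66 exp(−2·114·0.163²).
So c = 2·114·0.163² = 6.0577.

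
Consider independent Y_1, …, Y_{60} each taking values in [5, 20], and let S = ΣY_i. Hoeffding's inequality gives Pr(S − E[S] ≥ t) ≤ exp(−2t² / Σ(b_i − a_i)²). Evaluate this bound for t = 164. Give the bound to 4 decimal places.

Σ(b_i − a_i)² = 60·(15)² = 13500.
Exponent = 2·164²/13500 = 3.9846.
Bound = exp(−3.9846) = 0.01860.

0.0186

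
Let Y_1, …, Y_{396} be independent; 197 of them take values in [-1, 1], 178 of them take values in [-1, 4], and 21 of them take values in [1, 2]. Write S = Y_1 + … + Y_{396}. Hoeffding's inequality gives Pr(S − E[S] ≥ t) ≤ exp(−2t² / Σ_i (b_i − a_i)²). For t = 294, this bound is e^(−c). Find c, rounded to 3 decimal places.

Σ(b_i − a_i)² = 197·2² + 178·5² + 21·1² = 5259.
c = 2t² / 5259 = 2·294² / 5259 = 32.8716.

32.872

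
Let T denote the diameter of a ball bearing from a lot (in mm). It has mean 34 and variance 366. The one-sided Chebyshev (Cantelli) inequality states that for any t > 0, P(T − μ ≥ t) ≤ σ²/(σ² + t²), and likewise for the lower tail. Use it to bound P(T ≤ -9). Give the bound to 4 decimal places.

0.1652

Here σ² = 366 and t = 43, so σ² + t² = 2215.
Cantelli's bound: 366/2215 = 0.1652.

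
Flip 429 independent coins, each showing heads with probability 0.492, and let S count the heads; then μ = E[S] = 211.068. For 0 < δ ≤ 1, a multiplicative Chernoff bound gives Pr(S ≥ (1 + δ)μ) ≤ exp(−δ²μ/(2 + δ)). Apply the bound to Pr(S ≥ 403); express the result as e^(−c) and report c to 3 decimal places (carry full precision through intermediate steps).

59.990

Write 403 = (1 + δ)μ, so δ = 403/211.068 − 1 = 0.9093373…
Then the exponent is δ²μ/(2 + δ) = (403 − μ)² / (μ·(2 + δ)) = 59.989924.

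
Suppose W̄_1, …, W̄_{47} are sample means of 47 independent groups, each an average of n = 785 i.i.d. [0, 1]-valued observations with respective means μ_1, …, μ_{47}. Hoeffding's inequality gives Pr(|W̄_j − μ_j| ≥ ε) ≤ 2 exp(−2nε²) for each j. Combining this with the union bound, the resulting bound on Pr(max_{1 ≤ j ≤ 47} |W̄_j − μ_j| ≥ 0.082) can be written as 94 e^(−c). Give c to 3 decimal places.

10.557

Union bound over the 47 events: Pr(max_{1 ≤ j ≤ 47} |W̄_j − μ_j| ≥ 0.082) ≤ 47·2·exp(−2nε²) = 94 exp(−2·785·0.082²).
So c = 2·785·0.082² = 10.5567.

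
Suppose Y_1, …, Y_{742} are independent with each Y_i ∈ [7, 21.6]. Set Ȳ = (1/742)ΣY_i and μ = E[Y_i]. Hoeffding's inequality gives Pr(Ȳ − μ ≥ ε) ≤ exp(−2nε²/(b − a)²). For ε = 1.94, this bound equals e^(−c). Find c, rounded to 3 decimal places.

26.202

c = 2nε²/(b − a)² = 2·742·1.94² / 14.6² = 26.2018.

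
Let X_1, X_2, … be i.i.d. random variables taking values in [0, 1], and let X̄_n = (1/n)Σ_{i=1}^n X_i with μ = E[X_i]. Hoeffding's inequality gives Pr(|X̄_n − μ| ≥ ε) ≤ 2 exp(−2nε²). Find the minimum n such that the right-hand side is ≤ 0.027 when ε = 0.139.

112

Require 2·exp(−2nε²) ≤ 0.027, i.e. 2nε² ≥ ln(2/0.027) = 4.305066.
So n ≥ 4.305066 / (2·0.139²) = 111.409.
The smallest integer n is 112.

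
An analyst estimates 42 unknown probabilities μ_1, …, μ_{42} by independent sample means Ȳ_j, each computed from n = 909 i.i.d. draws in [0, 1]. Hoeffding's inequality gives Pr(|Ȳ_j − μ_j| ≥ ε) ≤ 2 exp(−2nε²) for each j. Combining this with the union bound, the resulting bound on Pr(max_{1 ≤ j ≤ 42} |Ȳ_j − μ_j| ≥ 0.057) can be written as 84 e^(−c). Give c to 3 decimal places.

Union bound over the 42 events: Pr(max_{1 ≤ j ≤ 42} |Ȳ_j − μ_j| ≥ 0.057) ≤ 42·2·exp(−2nε²) = 84 exp(−2·909·0.057²).
So c = 2·909·0.057² = 5.9067.

5.907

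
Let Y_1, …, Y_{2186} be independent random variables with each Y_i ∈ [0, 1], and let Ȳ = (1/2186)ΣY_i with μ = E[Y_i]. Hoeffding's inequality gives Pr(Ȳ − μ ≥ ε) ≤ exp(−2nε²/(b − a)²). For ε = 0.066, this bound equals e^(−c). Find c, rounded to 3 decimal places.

c = 2nε²/(b − a)² = 2·2186·0.066² / 1² = 19.0444.

19.044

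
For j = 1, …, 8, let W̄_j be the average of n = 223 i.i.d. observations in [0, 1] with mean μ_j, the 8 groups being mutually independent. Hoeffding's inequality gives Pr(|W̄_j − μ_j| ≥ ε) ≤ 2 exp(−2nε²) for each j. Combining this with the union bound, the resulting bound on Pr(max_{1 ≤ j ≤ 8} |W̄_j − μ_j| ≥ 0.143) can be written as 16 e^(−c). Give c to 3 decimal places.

9.120

Union bound over the 8 events: Pr(max_{1 ≤ j ≤ 8} |W̄_j − μ_j| ≥ 0.143) ≤ 8·2·exp(−2nε²) = 16 exp(−2·223·0.143²).
So c = 2·223·0.143² = 9.1203.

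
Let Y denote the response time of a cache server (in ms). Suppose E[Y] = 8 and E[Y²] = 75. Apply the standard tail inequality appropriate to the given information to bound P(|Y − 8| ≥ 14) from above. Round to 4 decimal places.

0.0561

The first two moments determine the variance, so Chebyshev's inequality is the sharpest standard bound available.
Var(Y) = E[Y²] − (E[Y])² = 75 − 64 = 11.
Chebyshev's inequality: P(|Y − μ| ≥ t) ≤ Var(Y)/t² = 11/196 = 0.0561.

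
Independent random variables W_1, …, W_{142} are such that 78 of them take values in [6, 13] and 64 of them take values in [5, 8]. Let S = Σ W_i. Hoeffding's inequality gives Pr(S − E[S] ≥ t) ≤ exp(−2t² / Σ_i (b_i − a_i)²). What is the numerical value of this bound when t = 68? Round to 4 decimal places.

0.1221

Σ(b_i − a_i)² = 78·7² + 64·3² = 4398.
Exponent = 2·68² / 4398 = 2.10277.
Bound = exp(−2.10277) = 0.12212.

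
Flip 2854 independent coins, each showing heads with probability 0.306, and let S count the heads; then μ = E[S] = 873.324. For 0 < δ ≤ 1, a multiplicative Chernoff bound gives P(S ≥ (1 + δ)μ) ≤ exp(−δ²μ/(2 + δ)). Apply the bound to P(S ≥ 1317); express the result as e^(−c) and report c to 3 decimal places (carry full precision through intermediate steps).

Write 1317 = (1 + δ)μ, so δ = 1317/873.324 − 1 = 0.5080314…
Then the exponent is δ²μ/(2 + δ) = (1317 − μ)² / (μ·(2 + δ)) = 89.871815.

89.872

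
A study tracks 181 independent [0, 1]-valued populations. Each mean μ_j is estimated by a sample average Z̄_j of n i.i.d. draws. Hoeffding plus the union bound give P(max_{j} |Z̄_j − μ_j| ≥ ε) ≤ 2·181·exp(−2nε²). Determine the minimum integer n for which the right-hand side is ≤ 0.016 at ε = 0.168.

178

Need 2·181·exp(−2nε²) ≤ 0.016, i.e. exp(−2nε²) ≤ 0.016/362.
So 2nε² ≥ ln(362/0.016) = 10.026811.
Hence n ≥ 10.026811/(2·0.168²) = 177.629.
The smallest integer n is 178.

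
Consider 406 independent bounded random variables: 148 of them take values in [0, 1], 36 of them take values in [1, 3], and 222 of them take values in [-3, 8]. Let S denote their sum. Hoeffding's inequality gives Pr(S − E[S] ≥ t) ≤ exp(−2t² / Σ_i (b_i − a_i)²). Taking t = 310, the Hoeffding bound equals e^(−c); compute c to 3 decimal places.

7.078

Σ(b_i − a_i)² = 148·1² + 36·2² + 222·11² = 27154.
c = 2t² / 27154 = 2·310² / 27154 = 7.0781.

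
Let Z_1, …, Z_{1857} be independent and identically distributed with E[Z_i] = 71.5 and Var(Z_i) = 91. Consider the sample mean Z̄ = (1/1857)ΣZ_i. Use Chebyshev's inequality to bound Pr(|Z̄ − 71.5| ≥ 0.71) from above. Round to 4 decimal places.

0.0972

Var(Z̄) = Var(Z_i)/n = 91/1857 = 0.049004.
Chebyshev: Pr(|Z̄ − 71.5| ≥ 0.71) ≤ Var(Z̄)/(0.71)² = 91/(1857·0.71²) = 0.0972.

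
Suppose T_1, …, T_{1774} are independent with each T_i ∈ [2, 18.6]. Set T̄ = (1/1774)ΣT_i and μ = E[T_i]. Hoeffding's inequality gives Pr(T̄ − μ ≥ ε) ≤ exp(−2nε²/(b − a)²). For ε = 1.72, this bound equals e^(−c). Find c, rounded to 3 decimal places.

c = 2nε²/(b − a)² = 2·1774·1.72² / 16.6² = 38.0912.

38.091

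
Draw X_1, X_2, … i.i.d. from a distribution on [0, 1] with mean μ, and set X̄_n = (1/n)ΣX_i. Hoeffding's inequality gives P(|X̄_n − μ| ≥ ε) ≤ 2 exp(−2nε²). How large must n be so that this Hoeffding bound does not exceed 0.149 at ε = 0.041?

773

Require 2·exp(−2nε²) ≤ 0.149, i.e. 2nε² ≥ ln(2/0.149) = 2.596956.
So n ≥ 2.596956 / (2·0.041²) = 772.444.
The smallest integer n is 773.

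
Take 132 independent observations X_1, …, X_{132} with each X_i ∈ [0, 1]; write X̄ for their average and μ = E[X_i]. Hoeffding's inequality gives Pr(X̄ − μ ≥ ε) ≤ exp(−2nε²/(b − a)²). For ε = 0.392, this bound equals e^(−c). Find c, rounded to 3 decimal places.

40.567

c = 2nε²/(b − a)² = 2·132·0.392² / 1² = 40.5673.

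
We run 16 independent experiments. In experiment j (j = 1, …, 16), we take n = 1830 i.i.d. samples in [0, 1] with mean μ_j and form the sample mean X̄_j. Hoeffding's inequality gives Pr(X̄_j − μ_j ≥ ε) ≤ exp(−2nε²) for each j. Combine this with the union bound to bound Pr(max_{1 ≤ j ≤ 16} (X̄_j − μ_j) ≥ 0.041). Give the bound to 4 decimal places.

0.0341

Per-experiment Hoeffding bound: exp(−2·1830·0.041²) = exp(−6.15246) = 0.0021282.
Union bound over 16 events: 16·0.0021282 = 0.03405.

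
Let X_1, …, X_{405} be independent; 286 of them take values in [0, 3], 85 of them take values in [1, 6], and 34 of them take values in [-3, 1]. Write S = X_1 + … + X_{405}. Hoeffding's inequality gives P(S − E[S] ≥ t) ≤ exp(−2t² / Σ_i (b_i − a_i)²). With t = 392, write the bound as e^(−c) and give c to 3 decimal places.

58.617

Σ(b_i − a_i)² = 286·3² + 85·5² + 34·4² = 5243.
c = 2t² / 5243 = 2·392² / 5243 = 58.6168.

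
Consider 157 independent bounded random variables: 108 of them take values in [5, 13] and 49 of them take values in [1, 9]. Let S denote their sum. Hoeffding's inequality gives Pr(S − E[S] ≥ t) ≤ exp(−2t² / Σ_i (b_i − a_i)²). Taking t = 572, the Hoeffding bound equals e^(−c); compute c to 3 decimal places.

65.124

Σ(b_i − a_i)² = 108·8² + 49·8² = 10048.
c = 2t² / 10048 = 2·572² / 10048 = 65.1242.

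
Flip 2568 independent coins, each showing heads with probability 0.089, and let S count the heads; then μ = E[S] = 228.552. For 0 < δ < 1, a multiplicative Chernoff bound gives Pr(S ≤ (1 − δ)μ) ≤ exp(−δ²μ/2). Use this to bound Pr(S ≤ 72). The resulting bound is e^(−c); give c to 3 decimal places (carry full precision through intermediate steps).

53.617

Write 72 = (1 − δ)μ, so δ = 1 − 72/228.552 = 0.6849732…
Then the exponent is δ²μ/2 = (μ − 72)²/(2μ) = 53.616964.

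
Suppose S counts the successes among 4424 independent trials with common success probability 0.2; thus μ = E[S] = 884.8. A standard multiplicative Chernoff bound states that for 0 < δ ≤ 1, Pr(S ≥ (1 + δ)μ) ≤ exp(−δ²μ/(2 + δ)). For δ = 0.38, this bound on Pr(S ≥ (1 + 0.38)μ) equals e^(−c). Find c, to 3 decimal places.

53.683

c = δ²μ/(2 + δ) = 0.38²·884.8/(2 + 0.38) = 53.6828.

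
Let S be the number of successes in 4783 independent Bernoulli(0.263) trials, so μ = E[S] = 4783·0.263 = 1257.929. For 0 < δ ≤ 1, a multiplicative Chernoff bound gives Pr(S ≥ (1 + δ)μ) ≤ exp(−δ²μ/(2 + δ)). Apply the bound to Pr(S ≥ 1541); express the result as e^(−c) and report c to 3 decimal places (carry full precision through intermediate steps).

28.629

Write 1541 = (1 + δ)μ, so δ = 1541/1257.929 − 1 = 0.2250294…
Then the exponent is δ²μ/(2 + δ) = (1541 − μ)² / (μ·(2 + δ)) = 28.628519.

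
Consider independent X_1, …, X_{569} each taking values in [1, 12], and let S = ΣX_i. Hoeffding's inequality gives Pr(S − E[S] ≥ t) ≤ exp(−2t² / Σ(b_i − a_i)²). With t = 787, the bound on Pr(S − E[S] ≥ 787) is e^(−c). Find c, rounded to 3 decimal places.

17.992

Σ(b_i − a_i)² = 569·(11)² = 68849.
c = 2t²/68849 = 2·787²/68849 = 17.9921.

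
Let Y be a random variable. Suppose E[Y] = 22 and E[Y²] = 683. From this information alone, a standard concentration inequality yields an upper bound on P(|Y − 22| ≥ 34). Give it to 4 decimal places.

0.1721

The first two moments determine the variance, so Chebyshev's inequality is the sharpest standard bound available.
Var(Y) = E[Y²] − (E[Y])² = 683 − 484 = 199.
Chebyshev's inequality: P(|Y − μ| ≥ t) ≤ Var(Y)/t² = 199/1156 = 0.1721.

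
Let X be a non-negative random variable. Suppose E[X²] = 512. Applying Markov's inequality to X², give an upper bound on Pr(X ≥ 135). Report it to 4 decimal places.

Since X ≥ 0, the event {X ≥ 135} is the same as {X² ≥ 18225}.
Markov's inequality applied to X² gives Pr(X² ≥ 18225) ≤ E[X²]/18225 = 512/18225 = 0.0281.

0.0281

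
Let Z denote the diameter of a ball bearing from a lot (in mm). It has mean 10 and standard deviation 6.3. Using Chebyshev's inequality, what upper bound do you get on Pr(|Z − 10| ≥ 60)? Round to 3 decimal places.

Chebyshev: Pr(|Z − μ| ≥ t) ≤ Var(Z)/t².
Var(Z) = σ² = 6.3² = 39.69.
Bound = 39.69 / 3600 = 0.0110.

0.011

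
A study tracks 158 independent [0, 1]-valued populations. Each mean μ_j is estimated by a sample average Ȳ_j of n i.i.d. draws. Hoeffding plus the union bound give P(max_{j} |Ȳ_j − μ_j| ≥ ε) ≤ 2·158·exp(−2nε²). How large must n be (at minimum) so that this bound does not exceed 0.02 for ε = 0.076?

837

Need 2·158·exp(−2nε²) ≤ 0.02, i.e. exp(−2nε²) ≤ 0.02/316.
So 2nε² ≥ ln(316/0.02) = 9.667765.
Hence n ≥ 9.667765/(2·0.076²) = 836.891.
The smallest integer n is 837.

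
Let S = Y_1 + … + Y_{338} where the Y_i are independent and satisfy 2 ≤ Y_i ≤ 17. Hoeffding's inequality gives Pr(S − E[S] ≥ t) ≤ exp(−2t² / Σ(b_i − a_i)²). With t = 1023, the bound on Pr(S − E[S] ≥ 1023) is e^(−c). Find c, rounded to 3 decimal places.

Σ(b_i − a_i)² = 338·(15)² = 76050.
c = 2t²/76050 = 2·1023²/76050 = 27.5221.

27.522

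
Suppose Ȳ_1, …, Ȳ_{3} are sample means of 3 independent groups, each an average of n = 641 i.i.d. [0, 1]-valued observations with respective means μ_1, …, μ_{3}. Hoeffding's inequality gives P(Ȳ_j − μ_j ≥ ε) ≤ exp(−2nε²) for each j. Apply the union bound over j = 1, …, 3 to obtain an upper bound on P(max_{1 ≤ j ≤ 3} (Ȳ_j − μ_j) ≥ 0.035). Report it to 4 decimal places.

0.6239

Per-experiment Hoeffding bound: exp(−2·641·0.035²) = exp(−1.57045) = 0.20795.
Union bound over 3 events: 3·0.20795 = 0.62385.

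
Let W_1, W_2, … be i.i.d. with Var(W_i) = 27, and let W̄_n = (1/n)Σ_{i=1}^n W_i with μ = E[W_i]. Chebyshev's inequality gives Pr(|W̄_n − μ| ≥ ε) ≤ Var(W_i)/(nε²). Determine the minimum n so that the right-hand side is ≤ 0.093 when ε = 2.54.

46

Require 27/(n·2.54²) ≤ 0.093, i.e. n ≥ 27/(0.093·2.54²) = 45.000.
The smallest integer n is 46.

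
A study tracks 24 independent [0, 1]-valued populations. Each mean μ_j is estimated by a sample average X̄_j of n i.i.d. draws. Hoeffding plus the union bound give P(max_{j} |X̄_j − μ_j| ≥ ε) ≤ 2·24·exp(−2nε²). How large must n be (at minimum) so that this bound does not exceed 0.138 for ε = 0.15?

131

Need 2·24·exp(−2nε²) ≤ 0.138, i.e. exp(−2nε²) ≤ 0.138/48.
So 2nε² ≥ ln(48/0.138) = 5.851703.
Hence n ≥ 5.851703/(2·0.15²) = 130.038.
The smallest integer n is 131.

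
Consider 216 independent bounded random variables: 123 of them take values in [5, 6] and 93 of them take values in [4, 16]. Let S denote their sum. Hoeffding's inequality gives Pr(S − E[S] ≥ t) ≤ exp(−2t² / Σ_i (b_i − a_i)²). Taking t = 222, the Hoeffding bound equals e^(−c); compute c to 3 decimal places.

7.293

Σ(b_i − a_i)² = 123·1² + 93·12² = 13515.
c = 2t² / 13515 = 2·222² / 13515 = 7.2932.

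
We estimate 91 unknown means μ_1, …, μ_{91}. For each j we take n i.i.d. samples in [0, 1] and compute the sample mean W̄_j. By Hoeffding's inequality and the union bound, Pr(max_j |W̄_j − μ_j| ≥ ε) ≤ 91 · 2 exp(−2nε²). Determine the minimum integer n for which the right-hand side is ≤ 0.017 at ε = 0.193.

Need 2·91·exp(−2nε²) ≤ 0.017, i.e. exp(−2nε²) ≤ 0.017/182.
So 2nε² ≥ ln(182/0.017) = 9.278549.
Hence n ≥ 9.278549/(2·0.193²) = 124.548.
The smallest integer n is 125.

125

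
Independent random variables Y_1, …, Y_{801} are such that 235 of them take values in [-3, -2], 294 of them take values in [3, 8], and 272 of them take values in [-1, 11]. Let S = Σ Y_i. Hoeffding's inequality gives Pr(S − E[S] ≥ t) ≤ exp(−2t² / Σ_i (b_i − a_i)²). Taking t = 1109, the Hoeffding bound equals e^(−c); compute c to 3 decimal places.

Σ(b_i − a_i)² = 235·1² + 294·5² + 272·12² = 46753.
c = 2t² / 46753 = 2·1109² / 46753 = 52.6119.

52.612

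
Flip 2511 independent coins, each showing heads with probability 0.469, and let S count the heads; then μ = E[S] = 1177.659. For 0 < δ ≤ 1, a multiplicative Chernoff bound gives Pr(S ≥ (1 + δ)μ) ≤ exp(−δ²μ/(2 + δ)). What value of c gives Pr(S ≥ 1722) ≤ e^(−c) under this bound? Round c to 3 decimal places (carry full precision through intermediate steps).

Write 1722 = (1 + δ)μ, so δ = 1722/1177.659 − 1 = 0.4622229…
Then the exponent is δ²μ/(2 + δ) = (1722 − μ)² / (μ·(2 + δ)) = 102.186886.

102.187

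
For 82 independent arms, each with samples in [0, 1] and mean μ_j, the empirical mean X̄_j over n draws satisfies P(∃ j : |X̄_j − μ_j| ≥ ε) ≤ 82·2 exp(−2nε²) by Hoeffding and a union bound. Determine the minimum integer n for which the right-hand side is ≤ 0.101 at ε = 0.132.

Need 2·82·exp(−2nε²) ≤ 0.101, i.e. exp(−2nε²) ≤ 0.101/164.
So 2nε² ≥ ln(164/0.101) = 7.392501.
Hence n ≥ 7.392501/(2·0.132²) = 212.136.
The smallest integer n is 213.

213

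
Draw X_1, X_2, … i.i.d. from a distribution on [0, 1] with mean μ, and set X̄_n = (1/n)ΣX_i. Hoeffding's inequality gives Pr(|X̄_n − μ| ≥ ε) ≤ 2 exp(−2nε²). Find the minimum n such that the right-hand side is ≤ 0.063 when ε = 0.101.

Require 2·exp(−2nε²) ≤ 0.063, i.e. 2nε² ≥ ln(2/0.063) = 3.457768.
So n ≥ 3.457768 / (2·0.101²) = 169.482.
The smallest integer n is 170.

170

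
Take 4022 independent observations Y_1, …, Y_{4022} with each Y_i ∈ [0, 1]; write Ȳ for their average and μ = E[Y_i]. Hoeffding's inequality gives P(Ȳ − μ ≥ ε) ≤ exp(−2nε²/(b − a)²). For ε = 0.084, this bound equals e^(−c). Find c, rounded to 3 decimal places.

c = 2nε²/(b − a)² = 2·4022·0.084² / 1² = 56.7585.

56.758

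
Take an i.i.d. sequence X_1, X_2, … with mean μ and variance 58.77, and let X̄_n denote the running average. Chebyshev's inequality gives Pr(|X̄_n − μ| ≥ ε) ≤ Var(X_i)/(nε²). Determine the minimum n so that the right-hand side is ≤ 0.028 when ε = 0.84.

2975

Require 58.77/(n·0.84²) ≤ 0.028, i.e. n ≥ 58.77/(0.028·0.84²) = 2974.672.
The smallest integer n is 2975.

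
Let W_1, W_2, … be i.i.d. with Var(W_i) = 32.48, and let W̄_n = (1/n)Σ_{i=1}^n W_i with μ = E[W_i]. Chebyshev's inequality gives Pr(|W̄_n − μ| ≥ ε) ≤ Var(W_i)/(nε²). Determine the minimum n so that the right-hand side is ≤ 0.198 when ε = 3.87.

11

Require 32.48/(n·3.87²) ≤ 0.198, i.e. n ≥ 32.48/(0.198·3.87²) = 10.953.
The smallest integer n is 11.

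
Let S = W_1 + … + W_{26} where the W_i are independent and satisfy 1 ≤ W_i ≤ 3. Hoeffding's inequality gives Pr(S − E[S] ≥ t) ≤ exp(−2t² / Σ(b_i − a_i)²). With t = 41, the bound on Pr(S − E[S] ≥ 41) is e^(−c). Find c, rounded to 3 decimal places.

Σ(b_i − a_i)² = 26·(2)² = 104.
c = 2t²/104 = 2·41²/104 = 32.3269.

32.327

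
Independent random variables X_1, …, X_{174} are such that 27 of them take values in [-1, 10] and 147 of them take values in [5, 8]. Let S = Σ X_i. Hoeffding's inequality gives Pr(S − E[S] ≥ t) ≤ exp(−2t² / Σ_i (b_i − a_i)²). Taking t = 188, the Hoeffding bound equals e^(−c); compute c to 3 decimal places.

15.400

Σ(b_i − a_i)² = 27·11² + 147·3² = 4590.
c = 2t² / 4590 = 2·188² / 4590 = 15.4004.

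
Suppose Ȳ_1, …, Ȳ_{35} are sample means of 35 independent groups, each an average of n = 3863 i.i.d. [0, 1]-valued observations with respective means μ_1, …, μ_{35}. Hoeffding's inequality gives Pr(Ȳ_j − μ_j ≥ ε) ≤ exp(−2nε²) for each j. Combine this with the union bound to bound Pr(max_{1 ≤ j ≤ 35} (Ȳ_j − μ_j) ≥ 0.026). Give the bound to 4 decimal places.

Per-experiment Hoeffding bound: exp(−2·3863·0.026²) = exp(−5.22278) = 0.0053923.
Union bound over 35 events: 35·0.0053923 = 0.18873.

0.1887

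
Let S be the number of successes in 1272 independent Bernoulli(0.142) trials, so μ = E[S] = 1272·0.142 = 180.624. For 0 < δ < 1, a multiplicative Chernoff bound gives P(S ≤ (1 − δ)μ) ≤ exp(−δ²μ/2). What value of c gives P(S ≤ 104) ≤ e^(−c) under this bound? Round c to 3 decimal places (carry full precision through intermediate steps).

16.253

Write 104 = (1 − δ)μ, so δ = 1 − 104/180.624 = 0.4242183…
Then the exponent is δ²μ/2 = (μ − 104)²/(2μ) = 16.252650.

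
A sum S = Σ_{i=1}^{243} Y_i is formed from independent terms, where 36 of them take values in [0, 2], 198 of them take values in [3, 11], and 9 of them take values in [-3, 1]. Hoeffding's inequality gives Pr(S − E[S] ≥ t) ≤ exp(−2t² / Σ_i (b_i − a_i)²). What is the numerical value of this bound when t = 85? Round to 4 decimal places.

0.3279

Σ(b_i − a_i)² = 36·2² + 198·8² + 9·4² = 12960.
Exponent = 2·85² / 12960 = 1.11497.
Bound = exp(−1.11497) = 0.32793.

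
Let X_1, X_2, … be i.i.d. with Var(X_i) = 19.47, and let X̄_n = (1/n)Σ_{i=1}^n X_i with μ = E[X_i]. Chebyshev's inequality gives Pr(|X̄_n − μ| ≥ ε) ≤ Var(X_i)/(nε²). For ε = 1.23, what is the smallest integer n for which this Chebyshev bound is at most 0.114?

Require 19.47/(n·1.23²) ≤ 0.114, i.e. n ≥ 19.47/(0.114·1.23²) = 112.889.
The smallest integer n is 113.

113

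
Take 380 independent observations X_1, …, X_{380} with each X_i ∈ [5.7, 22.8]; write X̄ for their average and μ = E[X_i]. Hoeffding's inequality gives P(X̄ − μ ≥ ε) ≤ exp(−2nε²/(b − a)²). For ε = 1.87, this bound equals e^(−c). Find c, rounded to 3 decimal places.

c = 2nε²/(b − a)² = 2·380·1.87² / 17.1² = 9.0888.

9.089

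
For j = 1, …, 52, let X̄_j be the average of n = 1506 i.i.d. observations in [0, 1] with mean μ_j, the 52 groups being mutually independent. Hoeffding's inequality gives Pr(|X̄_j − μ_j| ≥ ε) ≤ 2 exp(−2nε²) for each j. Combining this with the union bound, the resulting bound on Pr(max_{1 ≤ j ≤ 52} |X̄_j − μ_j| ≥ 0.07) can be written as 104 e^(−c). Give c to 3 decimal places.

14.759

Union bound over the 52 events: Pr(max_{1 ≤ j ≤ 52} |X̄_j − μ_j| ≥ 0.07) ≤ 52·2·exp(−2nε²) = 104 exp(−2·1506·0.07²).
So c = 2·1506·0.07² = 14.7588.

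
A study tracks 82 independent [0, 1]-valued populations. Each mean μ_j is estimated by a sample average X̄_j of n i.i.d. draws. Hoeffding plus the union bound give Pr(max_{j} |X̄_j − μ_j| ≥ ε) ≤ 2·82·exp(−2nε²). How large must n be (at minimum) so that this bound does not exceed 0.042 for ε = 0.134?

231

Need 2·82·exp(−2nε²) ≤ 0.042, i.e. exp(−2nε²) ≤ 0.042/164.
So 2nε² ≥ ln(164/0.042) = 8.269952.
Hence n ≥ 8.269952/(2·0.134²) = 230.284.
The smallest integer n is 231.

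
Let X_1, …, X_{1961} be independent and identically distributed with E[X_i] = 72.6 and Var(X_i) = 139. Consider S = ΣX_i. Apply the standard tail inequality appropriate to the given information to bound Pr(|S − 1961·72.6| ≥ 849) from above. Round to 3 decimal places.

With mean and variance of each term known, Chebyshev's inequality bounds the deviation of the sum (or sample mean).
Var(S) = n·Var(X_i) = 1961·139 = 272579.
Chebyshev: Pr(|S − 1961·72.6| ≥ 849) ≤ Var(S)/849² = 272579/720801 = 0.3782.

0.378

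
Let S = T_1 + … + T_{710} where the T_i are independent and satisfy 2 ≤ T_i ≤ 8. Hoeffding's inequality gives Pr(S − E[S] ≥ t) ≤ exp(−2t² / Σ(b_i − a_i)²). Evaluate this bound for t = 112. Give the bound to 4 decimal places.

0.3747

Σ(b_i − a_i)² = 710·(6)² = 25560.
Exponent = 2·112²/25560 = 0.9815.
Bound = exp(−0.9815) = 0.37474.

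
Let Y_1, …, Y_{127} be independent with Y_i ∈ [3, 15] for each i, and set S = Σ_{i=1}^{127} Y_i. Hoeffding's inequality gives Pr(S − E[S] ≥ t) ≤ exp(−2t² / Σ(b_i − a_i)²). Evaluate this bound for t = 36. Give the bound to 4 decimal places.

Σ(b_i − a_i)² = 127·(12)² = 18288.
Exponent = 2·36²/18288 = 0.1417.
Bound = exp(−0.1417) = 0.86785.

0.8679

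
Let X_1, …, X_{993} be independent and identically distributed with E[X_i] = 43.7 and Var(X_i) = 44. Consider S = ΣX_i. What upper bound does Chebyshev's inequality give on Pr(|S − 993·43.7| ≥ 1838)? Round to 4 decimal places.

0.0129

Var(S) = n·Var(X_i) = 993·44 = 43692.
Chebyshev: Pr(|S − 993·43.7| ≥ 1838) ≤ Var(S)/1838² = 43692/3378244 = 0.0129.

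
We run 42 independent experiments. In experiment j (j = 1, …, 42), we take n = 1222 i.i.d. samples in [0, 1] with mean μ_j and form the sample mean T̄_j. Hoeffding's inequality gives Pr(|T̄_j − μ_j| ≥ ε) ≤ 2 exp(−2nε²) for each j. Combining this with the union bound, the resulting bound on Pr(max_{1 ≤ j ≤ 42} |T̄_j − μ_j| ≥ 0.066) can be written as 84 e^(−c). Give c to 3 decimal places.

Union bound over the 42 events: Pr(max_{1 ≤ j ≤ 42} |T̄_j − μ_j| ≥ 0.066) ≤ 42·2·exp(−2nε²) = 84 exp(−2·1222·0.066²).
So c = 2·1222·0.066² = 10.6461.

10.646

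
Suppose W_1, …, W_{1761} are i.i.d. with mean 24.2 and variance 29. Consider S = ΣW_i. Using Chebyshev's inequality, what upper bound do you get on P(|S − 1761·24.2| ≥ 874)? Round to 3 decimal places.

Var(S) = n·Var(W_i) = 1761·29 = 51069.
Chebyshev: P(|S − 1761·24.2| ≥ 874) ≤ Var(S)/874² = 51069/763876 = 0.0669.

0.067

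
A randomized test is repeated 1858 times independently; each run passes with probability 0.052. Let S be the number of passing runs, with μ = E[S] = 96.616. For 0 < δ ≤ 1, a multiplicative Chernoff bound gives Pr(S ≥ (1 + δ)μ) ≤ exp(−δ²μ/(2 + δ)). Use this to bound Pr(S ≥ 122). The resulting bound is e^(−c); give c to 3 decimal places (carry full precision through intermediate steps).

Write 122 = (1 + δ)μ, so δ = 122/96.616 − 1 = 0.2627308…
Then the exponent is δ²μ/(2 + δ) = (122 − μ)² / (μ·(2 + δ)) = 2.947394.

2.947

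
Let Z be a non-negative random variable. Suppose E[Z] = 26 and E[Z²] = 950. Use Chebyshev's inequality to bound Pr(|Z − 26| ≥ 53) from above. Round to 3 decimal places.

Var(Z) = E[Z²] − (E[Z])² = 950 − 676 = 274.
Chebyshev's inequality: Pr(|Z − μ| ≥ t) ≤ Var(Z)/t² = 274/2809 = 0.0975.

0.098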